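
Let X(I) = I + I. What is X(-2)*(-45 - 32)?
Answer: 308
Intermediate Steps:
X(I) = 2*I
X(-2)*(-45 - 32) = (2*(-2))*(-45 - 32) = -4*(-77) = 308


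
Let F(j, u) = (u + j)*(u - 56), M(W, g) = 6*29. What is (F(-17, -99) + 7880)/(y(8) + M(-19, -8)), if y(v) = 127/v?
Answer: 206880/1519 ≈ 136.19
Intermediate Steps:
M(W, g) = 174
F(j, u) = (-56 + u)*(j + u) (F(j, u) = (j + u)*(-56 + u) = (-56 + u)*(j + u))
(F(-17, -99) + 7880)/(y(8) + M(-19, -8)) = (((-99)² - 56*(-17) - 56*(-99) - 17*(-99)) + 7880)/(127/8 + 174) = ((9801 + 952 + 5544 + 1683) + 7880)/(127*(⅛) + 174) = (17980 + 7880)/(127/8 + 174) = 25860/(1519/8) = 25860*(8/1519) = 206880/1519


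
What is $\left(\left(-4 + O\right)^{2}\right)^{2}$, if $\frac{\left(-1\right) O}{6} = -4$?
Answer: $160000$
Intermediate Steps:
$O = 24$ ($O = \left(-6\right) \left(-4\right) = 24$)
$\left(\left(-4 + O\right)^{2}\right)^{2} = \left(\left(-4 + 24\right)^{2}\right)^{2} = \left(20^{2}\right)^{2} = 400^{2} = 160000$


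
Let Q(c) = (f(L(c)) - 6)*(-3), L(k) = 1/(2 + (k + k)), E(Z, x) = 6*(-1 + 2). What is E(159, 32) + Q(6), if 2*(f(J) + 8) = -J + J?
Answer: 48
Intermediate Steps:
E(Z, x) = 6 (E(Z, x) = 6*1 = 6)
L(k) = 1/(2 + 2*k)
f(J) = -8 (f(J) = -8 + (-J + J)/2 = -8 + (½)*0 = -8 + 0 = -8)
Q(c) = 42 (Q(c) = (-8 - 6)*(-3) = -14*(-3) = 42)
E(159, 32) + Q(6) = 6 + 42 = 48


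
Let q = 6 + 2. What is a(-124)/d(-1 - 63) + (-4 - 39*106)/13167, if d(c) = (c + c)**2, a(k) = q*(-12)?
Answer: -2158157/6741504 ≈ -0.32013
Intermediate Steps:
q = 8
a(k) = -96 (a(k) = 8*(-12) = -96)
d(c) = 4*c**2 (d(c) = (2*c)**2 = 4*c**2)
a(-124)/d(-1 - 63) + (-4 - 39*106)/13167 = -96*1/(4*(-1 - 63)**2) + (-4 - 39*106)/13167 = -96/(4*(-64)**2) + (-4 - 4134)*(1/13167) = -96/(4*4096) - 4138*1/13167 = -96/16384 - 4138/13167 = -96*1/16384 - 4138/13167 = -3/512 - 4138/13167 = -2158157/6741504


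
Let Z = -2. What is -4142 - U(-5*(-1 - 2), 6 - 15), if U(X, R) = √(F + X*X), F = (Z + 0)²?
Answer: -4142 - √229 ≈ -4157.1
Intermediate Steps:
F = 4 (F = (-2 + 0)² = (-2)² = 4)
U(X, R) = √(4 + X²) (U(X, R) = √(4 + X*X) = √(4 + X²))
-4142 - U(-5*(-1 - 2), 6 - 15) = -4142 - √(4 + (-5*(-1 - 2))²) = -4142 - √(4 + (-5*(-3))²) = -4142 - √(4 + 15²) = -4142 - √(4 + 225) = -4142 - √229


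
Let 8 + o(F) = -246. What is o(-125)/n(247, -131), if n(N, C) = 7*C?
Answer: 254/917 ≈ 0.27699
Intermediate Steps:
o(F) = -254 (o(F) = -8 - 246 = -254)
o(-125)/n(247, -131) = -254/(7*(-131)) = -254/(-917) = -254*(-1/917) = 254/917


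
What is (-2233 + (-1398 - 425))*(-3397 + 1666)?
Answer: 7020936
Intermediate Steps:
(-2233 + (-1398 - 425))*(-3397 + 1666) = (-2233 - 1823)*(-1731) = -4056*(-1731) = 7020936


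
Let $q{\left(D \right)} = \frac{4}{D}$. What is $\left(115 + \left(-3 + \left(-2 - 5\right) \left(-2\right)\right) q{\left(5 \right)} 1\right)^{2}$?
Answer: $\frac{383161}{25} \approx 15326.0$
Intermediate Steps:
$\left(115 + \left(-3 + \left(-2 - 5\right) \left(-2\right)\right) q{\left(5 \right)} 1\right)^{2} = \left(115 + \left(-3 + \left(-2 - 5\right) \left(-2\right)\right) \frac{4}{5} \cdot 1\right)^{2} = \left(115 + \left(-3 + \left(-2 - 5\right) \left(-2\right)\right) 4 \cdot \frac{1}{5} \cdot 1\right)^{2} = \left(115 + \left(-3 - -14\right) \frac{4}{5} \cdot 1\right)^{2} = \left(115 + \left(-3 + 14\right) \frac{4}{5} \cdot 1\right)^{2} = \left(115 + 11 \cdot \frac{4}{5} \cdot 1\right)^{2} = \left(115 + \frac{44}{5} \cdot 1\right)^{2} = \left(115 + \frac{44}{5}\right)^{2} = \left(\frac{619}{5}\right)^{2} = \frac{383161}{25}$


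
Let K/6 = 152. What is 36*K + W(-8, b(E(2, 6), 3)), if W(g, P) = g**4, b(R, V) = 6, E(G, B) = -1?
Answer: 36928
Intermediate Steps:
K = 912 (K = 6*152 = 912)
36*K + W(-8, b(E(2, 6), 3)) = 36*912 + (-8)**4 = 32832 + 4096 = 36928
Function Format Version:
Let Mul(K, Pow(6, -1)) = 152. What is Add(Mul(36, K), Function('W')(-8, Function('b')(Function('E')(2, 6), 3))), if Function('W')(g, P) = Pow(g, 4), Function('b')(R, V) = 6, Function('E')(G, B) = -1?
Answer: 36928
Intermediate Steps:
K = 912 (K = Mul(6, 152) = 912)
Add(Mul(36, K), Function('W')(-8, Function('b')(Function('E')(2, 6), 3))) = Add(Mul(36, 912), Pow(-8, 4)) = Add(32832, 4096) = 36928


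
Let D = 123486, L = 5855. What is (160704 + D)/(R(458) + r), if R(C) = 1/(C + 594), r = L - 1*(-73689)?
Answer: 298967880/83680289 ≈ 3.5727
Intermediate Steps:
r = 79544 (r = 5855 - 1*(-73689) = 5855 + 73689 = 79544)
R(C) = 1/(594 + C)
(160704 + D)/(R(458) + r) = (160704 + 123486)/(1/(594 + 458) + 79544) = 284190/(1/1052 + 79544) = 284190/(83680289/1052) = 284190*(1052/83680289) = 298967880/83680289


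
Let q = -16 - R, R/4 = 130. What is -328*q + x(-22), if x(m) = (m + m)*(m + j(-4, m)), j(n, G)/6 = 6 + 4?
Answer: 174136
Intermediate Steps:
R = 520 (R = 4*130 = 520)
j(n, G) = 60 (j(n, G) = 6*(6 + 4) = 6*10 = 60)
q = -536 (q = -16 - 1*520 = -16 - 520 = -536)
x(m) = 2*m*(60 + m) (x(m) = (m + m)*(m + 60) = (2*m)*(60 + m) = 2*m*(60 + m))
-328*q + x(-22) = -328*(-536) + 2*(-22)*(60 - 22) = 175808 + 2*(-22)*38 = 175808 - 1672 = 174136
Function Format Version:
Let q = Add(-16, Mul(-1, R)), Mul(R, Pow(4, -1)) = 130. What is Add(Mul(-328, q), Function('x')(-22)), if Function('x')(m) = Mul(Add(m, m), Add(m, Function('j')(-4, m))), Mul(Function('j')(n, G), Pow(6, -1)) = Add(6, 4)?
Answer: 174136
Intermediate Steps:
R = 520 (R = Mul(4, 130) = 520)
Function('j')(n, G) = 60 (Function('j')(n, G) = Mul(6, Add(6, 4)) = Mul(6, 10) = 60)
q = -536 (q = Add(-16, Mul(-1, 520)) = Add(-16, -520) = -536)
Function('x')(m) = Mul(2, m, Add(60, m)) (Function('x')(m) = Mul(Add(m, m), Add(m, 60)) = Mul(Mul(2, m), Add(60, m)) = Mul(2, m, Add(60, m)))
Add(Mul(-328, q), Function('x')(-22)) = Add(Mul(-328, -536), Mul(2, -22, Add(60, -22))) = Add(175808, Mul(2, -22, 38)) = Add(175808, -1672) = 174136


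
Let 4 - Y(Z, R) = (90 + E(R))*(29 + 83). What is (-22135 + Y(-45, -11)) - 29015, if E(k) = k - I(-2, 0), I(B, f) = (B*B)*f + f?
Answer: -59994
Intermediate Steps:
I(B, f) = f + f*B² (I(B, f) = B²*f + f = f*B² + f = f + f*B²)
E(k) = k (E(k) = k - 0*(1 + (-2)²) = k - 0*(1 + 4) = k - 0*5 = k - 1*0 = k + 0 = k)
Y(Z, R) = -10076 - 112*R (Y(Z, R) = 4 - (90 + R)*(29 + 83) = 4 - (90 + R)*112 = 4 - (10080 + 112*R) = 4 + (-10080 - 112*R) = -10076 - 112*R)
(-22135 + Y(-45, -11)) - 29015 = (-22135 + (-10076 - 112*(-11))) - 29015 = (-22135 + (-10076 + 1232)) - 29015 = (-22135 - 8844) - 29015 = -30979 - 29015 = -59994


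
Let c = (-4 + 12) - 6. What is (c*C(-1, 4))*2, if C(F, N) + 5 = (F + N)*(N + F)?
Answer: 16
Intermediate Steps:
C(F, N) = -5 + (F + N)² (C(F, N) = -5 + (F + N)*(N + F) = -5 + (F + N)*(F + N) = -5 + (F + N)²)
c = 2 (c = 8 - 6 = 2)
(c*C(-1, 4))*2 = (2*(-5 + (-1 + 4)²))*2 = (2*(-5 + 3²))*2 = (2*(-5 + 9))*2 = (2*4)*2 = 8*2 = 16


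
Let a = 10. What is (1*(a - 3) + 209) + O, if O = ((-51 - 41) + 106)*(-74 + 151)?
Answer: 1294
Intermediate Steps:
O = 1078 (O = (-92 + 106)*77 = 14*77 = 1078)
(1*(a - 3) + 209) + O = (1*(10 - 3) + 209) + 1078 = (1*7 + 209) + 1078 = (7 + 209) + 1078 = 216 + 1078 = 1294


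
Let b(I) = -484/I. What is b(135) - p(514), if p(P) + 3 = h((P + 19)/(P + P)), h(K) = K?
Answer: -153167/138780 ≈ -1.1037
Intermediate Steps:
p(P) = -3 + (19 + P)/(2*P) (p(P) = -3 + (P + 19)/(P + P) = -3 + (19 + P)/((2*P)) = -3 + (19 + P)*(1/(2*P)) = -3 + (19 + P)/(2*P))
b(135) - p(514) = -484/135 - (19 - 5*514)/(2*514) = -484*1/135 - (19 - 2570)/(2*514) = -484/135 - (-2551)/(2*514) = -484/135 - 1*(-2551/1028) = -484/135 + 2551/1028 = -153167/138780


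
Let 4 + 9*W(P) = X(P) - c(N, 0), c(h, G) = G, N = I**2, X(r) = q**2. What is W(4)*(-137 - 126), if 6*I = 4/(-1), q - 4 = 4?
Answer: -5260/3 ≈ -1753.3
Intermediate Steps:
q = 8 (q = 4 + 4 = 8)
I = -2/3 (I = (4/(-1))/6 = (4*(-1))/6 = (1/6)*(-4) = -2/3 ≈ -0.66667)
X(r) = 64 (X(r) = 8**2 = 64)
N = 4/9 (N = (-2/3)**2 = 4/9 ≈ 0.44444)
W(P) = 20/3 (W(P) = -4/9 + (64 - 1*0)/9 = -4/9 + (64 + 0)/9 = -4/9 + (1/9)*64 = -4/9 + 64/9 = 20/3)
W(4)*(-137 - 126) = 20*(-137 - 126)/3 = (20/3)*(-263) = -5260/3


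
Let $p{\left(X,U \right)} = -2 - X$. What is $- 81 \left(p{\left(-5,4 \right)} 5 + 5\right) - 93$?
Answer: $-1713$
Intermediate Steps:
$- 81 \left(p{\left(-5,4 \right)} 5 + 5\right) - 93 = - 81 \left(\left(-2 - -5\right) 5 + 5\right) - 93 = - 81 \left(\left(-2 + 5\right) 5 + 5\right) - 93 = - 81 \left(3 \cdot 5 + 5\right) - 93 = - 81 \left(15 + 5\right) - 93 = \left(-81\right) 20 - 93 = -1620 - 93 = -1713$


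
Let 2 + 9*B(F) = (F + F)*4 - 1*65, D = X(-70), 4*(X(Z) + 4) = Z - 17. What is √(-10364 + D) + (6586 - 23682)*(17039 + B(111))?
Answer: -2635724512/9 + I*√41559/2 ≈ -2.9286e+8 + 101.93*I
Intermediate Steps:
X(Z) = -33/4 + Z/4 (X(Z) = -4 + (Z - 17)/4 = -4 + (-17 + Z)/4 = -4 + (-17/4 + Z/4) = -33/4 + Z/4)
D = -103/4 (D = -33/4 + (¼)*(-70) = -33/4 - 35/2 = -103/4 ≈ -25.750)
B(F) = -67/9 + 8*F/9 (B(F) = -2/9 + ((F + F)*4 - 1*65)/9 = -2/9 + ((2*F)*4 - 65)/9 = -2/9 + (8*F - 65)/9 = -2/9 + (-65 + 8*F)/9 = -2/9 + (-65/9 + 8*F/9) = -67/9 + 8*F/9)
√(-10364 + D) + (6586 - 23682)*(17039 + B(111)) = √(-10364 - 103/4) + (6586 - 23682)*(17039 + (-67/9 + (8/9)*111)) = √(-41559/4) - 17096*(17039 + (-67/9 + 296/3)) = I*√41559/2 - 17096*(17039 + 821/9) = I*√41559/2 - 17096*154172/9 = I*√41559/2 - 2635724512/9 = -2635724512/9 + I*√41559/2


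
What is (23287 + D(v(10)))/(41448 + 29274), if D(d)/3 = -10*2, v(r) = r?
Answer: 23227/70722 ≈ 0.32843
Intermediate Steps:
D(d) = -60 (D(d) = 3*(-10*2) = 3*(-20) = -60)
(23287 + D(v(10)))/(41448 + 29274) = (23287 - 60)/(41448 + 29274) = 23227/70722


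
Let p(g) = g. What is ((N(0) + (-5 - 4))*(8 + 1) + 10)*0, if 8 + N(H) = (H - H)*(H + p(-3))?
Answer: 0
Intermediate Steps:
N(H) = -8 (N(H) = -8 + (H - H)*(H - 3) = -8 + 0*(-3 + H) = -8 + 0 = -8)
((N(0) + (-5 - 4))*(8 + 1) + 10)*0 = ((-8 + (-5 - 4))*(8 + 1) + 10)*0 = ((-8 - 9)*9 + 10)*0 = (-17*9 + 10)*0 = (-153 + 10)*0 = -143*0 = 0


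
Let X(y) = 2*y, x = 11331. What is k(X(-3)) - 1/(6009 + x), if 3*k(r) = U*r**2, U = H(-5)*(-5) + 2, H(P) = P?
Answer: 5618159/17340 ≈ 324.00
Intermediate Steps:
U = 27 (U = -5*(-5) + 2 = 25 + 2 = 27)
k(r) = 9*r**2 (k(r) = (27*r**2)/3 = 9*r**2)
k(X(-3)) - 1/(6009 + x) = 9*(2*(-3))**2 - 1/(6009 + 11331) = 9*(-6)**2 - 1/17340 = 9*36 - 1*1/17340 = 324 - 1/17340 = 5618159/17340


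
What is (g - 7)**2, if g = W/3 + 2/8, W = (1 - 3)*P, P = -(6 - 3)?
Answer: 361/16 ≈ 22.563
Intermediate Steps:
P = -3 (P = -1*3 = -3)
W = 6 (W = (1 - 3)*(-3) = -2*(-3) = 6)
g = 9/4 (g = 6/3 + 2/8 = 6*(1/3) + 2*(1/8) = 2 + 1/4 = 9/4 ≈ 2.2500)
(g - 7)**2 = (9/4 - 7)**2 = (-19/4)**2 = 361/16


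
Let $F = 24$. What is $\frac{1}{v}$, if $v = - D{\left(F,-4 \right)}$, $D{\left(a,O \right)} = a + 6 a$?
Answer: $- \frac{1}{168} \approx -0.0059524$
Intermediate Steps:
$D{\left(a,O \right)} = 7 a$
$v = -168$ ($v = - 7 \cdot 24 = \left(-1\right) 168 = -168$)
$\frac{1}{v} = \frac{1}{-168} = - \frac{1}{168}$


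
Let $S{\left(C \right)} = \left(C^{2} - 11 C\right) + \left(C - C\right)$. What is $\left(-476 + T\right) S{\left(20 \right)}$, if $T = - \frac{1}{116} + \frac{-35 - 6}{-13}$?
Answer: $- \frac{32087925}{377} \approx -85114.0$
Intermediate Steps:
$T = \frac{4743}{1508}$ ($T = \left(-1\right) \frac{1}{116} + \left(-35 - 6\right) \left(- \frac{1}{13}\right) = - \frac{1}{116} - - \frac{41}{13} = - \frac{1}{116} + \frac{41}{13} = \frac{4743}{1508} \approx 3.1452$)
$S{\left(C \right)} = C^{2} - 11 C$ ($S{\left(C \right)} = \left(C^{2} - 11 C\right) + 0 = C^{2} - 11 C$)
$\left(-476 + T\right) S{\left(20 \right)} = \left(-476 + \frac{4743}{1508}\right) 20 \left(-11 + 20\right) = - \frac{713065 \cdot 20 \cdot 9}{1508} = \left(- \frac{713065}{1508}\right) 180 = - \frac{32087925}{377}$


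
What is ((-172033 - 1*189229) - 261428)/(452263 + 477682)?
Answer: -124538/185989 ≈ -0.66960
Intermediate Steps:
((-172033 - 1*189229) - 261428)/(452263 + 477682) = ((-172033 - 189229) - 261428)/929945 = (-361262 - 261428)*(1/929945) = -622690*1/929945 = -124538/185989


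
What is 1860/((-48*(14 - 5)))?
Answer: -155/36 ≈ -4.3056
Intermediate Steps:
1860/((-48*(14 - 5))) = 1860/((-48*9)) = 1860/(-432) = 1860*(-1/432) = -155/36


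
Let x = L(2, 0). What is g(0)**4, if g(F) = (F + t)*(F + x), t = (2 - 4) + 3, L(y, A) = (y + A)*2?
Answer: 256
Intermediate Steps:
L(y, A) = 2*A + 2*y (L(y, A) = (A + y)*2 = 2*A + 2*y)
x = 4 (x = 2*0 + 2*2 = 0 + 4 = 4)
t = 1 (t = -2 + 3 = 1)
g(F) = (1 + F)*(4 + F) (g(F) = (F + 1)*(F + 4) = (1 + F)*(4 + F))
g(0)**4 = (4 + 0**2 + 5*0)**4 = (4 + 0 + 0)**4 = 4**4 = 256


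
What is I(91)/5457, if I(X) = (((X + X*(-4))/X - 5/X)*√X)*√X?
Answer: -278/5457 ≈ -0.050944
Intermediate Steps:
I(X) = X*(-3 - 5/X) (I(X) = (((X - 4*X)/X - 5/X)*√X)*√X = (((-3*X)/X - 5/X)*√X)*√X = ((-3 - 5/X)*√X)*√X = (√X*(-3 - 5/X))*√X = X*(-3 - 5/X))
I(91)/5457 = (-5 - 3*91)/5457 = (-5 - 273)*(1/5457) = -278*1/5457 = -278/5457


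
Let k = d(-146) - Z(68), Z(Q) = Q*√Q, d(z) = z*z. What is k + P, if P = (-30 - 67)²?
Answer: 30725 - 136*√17 ≈ 30164.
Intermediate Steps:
d(z) = z²
Z(Q) = Q^(3/2)
k = 21316 - 136*√17 (k = (-146)² - 68^(3/2) = 21316 - 136*√17 ≈ 20755.)
P = 9409 (P = (-97)² = 9409)
k + P = (21316 - 136*√17) + 9409 = 30725 - 136*√17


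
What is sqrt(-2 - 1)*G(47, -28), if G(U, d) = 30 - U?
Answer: -17*I*sqrt(3) ≈ -29.445*I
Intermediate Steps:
sqrt(-2 - 1)*G(47, -28) = sqrt(-2 - 1)*(30 - 1*47) = sqrt(-3)*(30 - 47) = (I*sqrt(3))*(-17) = -17*I*sqrt(3)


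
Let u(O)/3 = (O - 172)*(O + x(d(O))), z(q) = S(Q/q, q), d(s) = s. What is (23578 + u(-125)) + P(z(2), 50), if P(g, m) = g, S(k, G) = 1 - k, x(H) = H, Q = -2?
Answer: 246330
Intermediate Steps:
z(q) = 1 + 2/q (z(q) = 1 - (-2)/q = 1 + 2/q)
u(O) = 6*O*(-172 + O) (u(O) = 3*((O - 172)*(O + O)) = 3*((-172 + O)*(2*O)) = 3*(2*O*(-172 + O)) = 6*O*(-172 + O))
(23578 + u(-125)) + P(z(2), 50) = (23578 + 6*(-125)*(-172 - 125)) + (2 + 2)/2 = (23578 + 6*(-125)*(-297)) + (1/2)*4 = (23578 + 222750) + 2 = 246328 + 2 = 246330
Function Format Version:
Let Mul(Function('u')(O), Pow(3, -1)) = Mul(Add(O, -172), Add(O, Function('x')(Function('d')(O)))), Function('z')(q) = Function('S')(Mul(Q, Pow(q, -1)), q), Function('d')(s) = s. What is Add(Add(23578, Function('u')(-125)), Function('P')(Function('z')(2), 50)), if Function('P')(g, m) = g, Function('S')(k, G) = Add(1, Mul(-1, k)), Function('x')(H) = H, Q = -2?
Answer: 246330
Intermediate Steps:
Function('z')(q) = Add(1, Mul(2, Pow(q, -1))) (Function('z')(q) = Add(1, Mul(-1, Mul(-2, Pow(q, -1)))) = Add(1, Mul(2, Pow(q, -1))))
Function('u')(O) = Mul(6, O, Add(-172, O)) (Function('u')(O) = Mul(3, Mul(Add(O, -172), Add(O, O))) = Mul(3, Mul(Add(-172, O), Mul(2, O))) = Mul(3, Mul(2, O, Add(-172, O))) = Mul(6, O, Add(-172, O)))
Add(Add(23578, Function('u')(-125)), Function('P')(Function('z')(2), 50)) = Add(Add(23578, Mul(6, -125, Add(-172, -125))), Mul(Pow(2, -1), Add(2, 2))) = Add(Add(23578, Mul(6, -125, -297)), Mul(Rational(1, 2), 4)) = Add(Add(23578, 222750), 2) = Add(246328, 2) = 246330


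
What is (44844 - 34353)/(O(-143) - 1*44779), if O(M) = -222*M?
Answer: -10491/13033 ≈ -0.80496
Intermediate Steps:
(44844 - 34353)/(O(-143) - 1*44779) = (44844 - 34353)/(-222*(-143) - 1*44779) = 10491/(31746 - 44779) = 10491/(-13033) = 10491*(-1/13033) = -10491/13033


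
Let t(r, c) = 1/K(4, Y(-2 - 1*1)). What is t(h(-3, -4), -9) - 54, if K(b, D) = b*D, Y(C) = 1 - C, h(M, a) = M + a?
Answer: -863/16 ≈ -53.938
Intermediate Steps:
K(b, D) = D*b
t(r, c) = 1/16 (t(r, c) = 1/((1 - (-2 - 1*1))*4) = 1/((1 - (-2 - 1))*4) = 1/((1 - 1*(-3))*4) = 1/((1 + 3)*4) = 1/(4*4) = 1/16)
t(h(-3, -4), -9) - 54 = 1/16 - 54 = -863/16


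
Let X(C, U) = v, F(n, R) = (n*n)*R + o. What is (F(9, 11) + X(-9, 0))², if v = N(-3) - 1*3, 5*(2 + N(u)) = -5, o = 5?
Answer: 792100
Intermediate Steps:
N(u) = -3 (N(u) = -2 + (⅕)*(-5) = -2 - 1 = -3)
F(n, R) = 5 + R*n² (F(n, R) = (n*n)*R + 5 = n²*R + 5 = R*n² + 5 = 5 + R*n²)
v = -6 (v = -3 - 1*3 = -3 - 3 = -6)
X(C, U) = -6
(F(9, 11) + X(-9, 0))² = ((5 + 11*9²) - 6)² = ((5 + 11*81) - 6)² = ((5 + 891) - 6)² = (896 - 6)² = 890² = 792100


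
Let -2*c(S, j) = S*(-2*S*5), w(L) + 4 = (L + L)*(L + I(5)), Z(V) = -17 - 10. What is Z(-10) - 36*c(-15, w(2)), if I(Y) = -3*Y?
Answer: -40527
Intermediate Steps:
Z(V) = -27
w(L) = -4 + 2*L*(-15 + L) (w(L) = -4 + (L + L)*(L - 3*5) = -4 + (2*L)*(L - 15) = -4 + (2*L)*(-15 + L) = -4 + 2*L*(-15 + L))
c(S, j) = 5*S² (c(S, j) = -S*-2*S*5/2 = -S*(-10*S)/2 = -(-5)*S² = 5*S²)
Z(-10) - 36*c(-15, w(2)) = -27 - 180*(-15)² = -27 - 180*225 = -27 - 36*1125 = -27 - 40500 = -40527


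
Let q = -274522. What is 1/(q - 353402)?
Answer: -1/627924 ≈ -1.5925e-6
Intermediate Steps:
1/(q - 353402) = 1/(-274522 - 353402) = 1/(-627924) = -1/627924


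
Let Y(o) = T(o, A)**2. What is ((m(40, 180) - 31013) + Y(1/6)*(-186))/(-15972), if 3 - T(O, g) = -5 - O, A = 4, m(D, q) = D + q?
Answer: 259189/95832 ≈ 2.7046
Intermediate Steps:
T(O, g) = 8 + O (T(O, g) = 3 - (-5 - O) = 3 + (5 + O) = 8 + O)
Y(o) = (8 + o)**2
((m(40, 180) - 31013) + Y(1/6)*(-186))/(-15972) = (((40 + 180) - 31013) + (8 + 1/6)**2*(-186))/(-15972) = ((220 - 31013) + (8 + 1/6)**2*(-186))*(-1/15972) = (-30793 + (49/6)**2*(-186))*(-1/15972) = (-30793 + (2401/36)*(-186))*(-1/15972) = (-30793 - 74431/6)*(-1/15972) = -259189/6*(-1/15972) = 259189/95832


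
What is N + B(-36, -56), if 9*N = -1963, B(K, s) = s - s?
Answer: -1963/9 ≈ -218.11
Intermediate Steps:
B(K, s) = 0
N = -1963/9 (N = (⅑)*(-1963) = -1963/9 ≈ -218.11)
N + B(-36, -56) = -1963/9 + 0 = -1963/9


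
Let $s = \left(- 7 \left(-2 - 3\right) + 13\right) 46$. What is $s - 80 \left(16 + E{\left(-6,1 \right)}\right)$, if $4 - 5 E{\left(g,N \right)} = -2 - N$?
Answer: $816$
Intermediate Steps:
$E{\left(g,N \right)} = \frac{6}{5} + \frac{N}{5}$ ($E{\left(g,N \right)} = \frac{4}{5} - \frac{-2 - N}{5} = \frac{4}{5} + \left(\frac{2}{5} + \frac{N}{5}\right) = \frac{6}{5} + \frac{N}{5}$)
$s = 2208$ ($s = \left(- 7 \left(-2 - 3\right) + 13\right) 46 = \left(\left(-7\right) \left(-5\right) + 13\right) 46 = \left(35 + 13\right) 46 = 48 \cdot 46 = 2208$)
$s - 80 \left(16 + E{\left(-6,1 \right)}\right) = 2208 - 80 \left(16 + \left(\frac{6}{5} + \frac{1}{5} \cdot 1\right)\right) = 2208 - 80 \left(16 + \left(\frac{6}{5} + \frac{1}{5}\right)\right) = 2208 - 80 \left(16 + \frac{7}{5}\right) = 2208 - 1392 = 816$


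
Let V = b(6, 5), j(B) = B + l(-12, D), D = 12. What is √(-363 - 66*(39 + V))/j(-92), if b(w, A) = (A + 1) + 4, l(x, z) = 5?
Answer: -I*√3597/87 ≈ -0.68937*I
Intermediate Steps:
j(B) = 5 + B (j(B) = B + 5 = 5 + B)
b(w, A) = 5 + A (b(w, A) = (1 + A) + 4 = 5 + A)
V = 10 (V = 5 + 5 = 10)
√(-363 - 66*(39 + V))/j(-92) = √(-363 - 66*(39 + 10))/(5 - 92) = √(-363 - 66*49)/(-87) = √(-363 - 3234)*(-1/87) = √(-3597)*(-1/87) = (I*√3597)*(-1/87) = -I*√3597/87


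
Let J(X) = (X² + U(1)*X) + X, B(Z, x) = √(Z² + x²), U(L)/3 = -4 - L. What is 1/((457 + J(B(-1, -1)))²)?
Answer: 211073/44221463521 + 12852*√2/44221463521 ≈ 5.1841e-6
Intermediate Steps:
U(L) = -12 - 3*L (U(L) = 3*(-4 - L) = -12 - 3*L)
J(X) = X² - 14*X (J(X) = (X² + (-12 - 3*1)*X) + X = (X² + (-12 - 3)*X) + X = (X² - 15*X) + X = X² - 14*X)
1/((457 + J(B(-1, -1)))²) = 1/((457 + √((-1)² + (-1)²)*(-14 + √((-1)² + (-1)²)))²) = 1/((457 + √(1 + 1)*(-14 + √(1 + 1)))²) = 1/((457 + √2*(-14 + √2))²) = (457 + √2*(-14 + √2))⁻²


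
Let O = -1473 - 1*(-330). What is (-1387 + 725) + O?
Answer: -1805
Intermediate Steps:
O = -1143 (O = -1473 + 330 = -1143)
(-1387 + 725) + O = (-1387 + 725) - 1143 = -662 - 1143 = -1805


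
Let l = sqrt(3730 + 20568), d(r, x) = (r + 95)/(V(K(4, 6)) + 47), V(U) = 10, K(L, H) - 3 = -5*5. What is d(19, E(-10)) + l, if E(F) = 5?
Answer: 2 + sqrt(24298) ≈ 157.88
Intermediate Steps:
K(L, H) = -22 (K(L, H) = 3 - 5*5 = 3 - 25 = -22)
d(r, x) = 5/3 + r/57 (d(r, x) = (r + 95)/(10 + 47) = (95 + r)/57 = (95 + r)*(1/57) = 5/3 + r/57)
l = sqrt(24298) ≈ 155.88
d(19, E(-10)) + l = (5/3 + (1/57)*19) + sqrt(24298) = (5/3 + 1/3) + sqrt(24298) = 2 + sqrt(24298)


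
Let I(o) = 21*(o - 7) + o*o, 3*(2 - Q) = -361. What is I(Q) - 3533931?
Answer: -31648892/9 ≈ -3.5165e+6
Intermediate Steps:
Q = 367/3 (Q = 2 - ⅓*(-361) = 2 + 361/3 = 367/3 ≈ 122.33)
I(o) = -147 + o² + 21*o (I(o) = 21*(-7 + o) + o² = (-147 + 21*o) + o² = -147 + o² + 21*o)
I(Q) - 3533931 = (-147 + (367/3)² + 21*(367/3)) - 3533931 = (-147 + 134689/9 + 2569) - 3533931 = 156487/9 - 3533931 = -31648892/9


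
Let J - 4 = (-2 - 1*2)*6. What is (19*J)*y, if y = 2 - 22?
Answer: 7600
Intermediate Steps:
y = -20
J = -20 (J = 4 + (-2 - 1*2)*6 = 4 + (-2 - 2)*6 = 4 - 4*6 = 4 - 24 = -20)
(19*J)*y = (19*(-20))*(-20) = -380*(-20) = 7600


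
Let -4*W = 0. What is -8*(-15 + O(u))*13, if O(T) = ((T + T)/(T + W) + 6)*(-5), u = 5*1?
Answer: 5720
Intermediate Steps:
W = 0 (W = -1/4*0 = 0)
u = 5
O(T) = -40 (O(T) = ((T + T)/(T + 0) + 6)*(-5) = ((2*T)/T + 6)*(-5) = (2 + 6)*(-5) = 8*(-5) = -40)
-8*(-15 + O(u))*13 = -8*(-15 - 40)*13 = -(-440)*13 = -8*(-715) = 5720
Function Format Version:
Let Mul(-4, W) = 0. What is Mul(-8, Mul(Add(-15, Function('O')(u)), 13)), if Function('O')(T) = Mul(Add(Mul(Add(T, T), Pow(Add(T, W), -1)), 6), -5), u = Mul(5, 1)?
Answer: 5720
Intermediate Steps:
W = 0 (W = Mul(Rational(-1, 4), 0) = 0)
u = 5
Function('O')(T) = -40 (Function('O')(T) = Mul(Add(Mul(Add(T, T), Pow(Add(T, 0), -1)), 6), -5) = Mul(Add(Mul(Mul(2, T), Pow(T, -1)), 6), -5) = Mul(Add(2, 6), -5) = Mul(8, -5) = -40)
Mul(-8, Mul(Add(-15, Function('O')(u)), 13)) = Mul(-8, Mul(Add(-15, -40), 13)) = Mul(-8, Mul(-55, 13)) = Mul(-8, -715) = 5720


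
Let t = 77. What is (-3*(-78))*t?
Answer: 18018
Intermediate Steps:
(-3*(-78))*t = -3*(-78)*77 = 234*77 = 18018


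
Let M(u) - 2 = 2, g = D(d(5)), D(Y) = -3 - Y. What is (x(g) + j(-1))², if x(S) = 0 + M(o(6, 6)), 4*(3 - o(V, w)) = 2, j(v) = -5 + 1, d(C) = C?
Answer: 0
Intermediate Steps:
j(v) = -4
g = -8 (g = -3 - 1*5 = -3 - 5 = -8)
o(V, w) = 5/2 (o(V, w) = 3 - ¼*2 = 3 - ½ = 5/2)
M(u) = 4 (M(u) = 2 + 2 = 4)
x(S) = 4 (x(S) = 0 + 4 = 4)
(x(g) + j(-1))² = (4 - 4)² = 0² = 0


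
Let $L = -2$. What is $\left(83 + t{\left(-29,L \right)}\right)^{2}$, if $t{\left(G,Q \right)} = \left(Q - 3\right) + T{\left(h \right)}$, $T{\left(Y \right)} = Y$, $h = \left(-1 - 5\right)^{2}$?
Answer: $12996$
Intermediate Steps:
$h = 36$ ($h = \left(-6\right)^{2} = 36$)
$t{\left(G,Q \right)} = 33 + Q$ ($t{\left(G,Q \right)} = \left(Q - 3\right) + 36 = \left(-3 + Q\right) + 36 = 33 + Q$)
$\left(83 + t{\left(-29,L \right)}\right)^{2} = \left(83 + \left(33 - 2\right)\right)^{2} = \left(83 + 31\right)^{2} = 114^{2} = 12996$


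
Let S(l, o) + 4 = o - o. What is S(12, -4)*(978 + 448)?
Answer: -5704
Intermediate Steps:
S(l, o) = -4 (S(l, o) = -4 + (o - o) = -4 + 0 = -4)
S(12, -4)*(978 + 448) = -4*(978 + 448) = -4*1426 = -5704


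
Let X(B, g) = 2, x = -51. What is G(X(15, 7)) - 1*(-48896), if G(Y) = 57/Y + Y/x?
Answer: 4990295/102 ≈ 48924.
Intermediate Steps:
G(Y) = 57/Y - Y/51 (G(Y) = 57/Y + Y/(-51) = 57/Y + Y*(-1/51) = 57/Y - Y/51)
G(X(15, 7)) - 1*(-48896) = (57/2 - 1/51*2) - 1*(-48896) = (57*(1/2) - 2/51) + 48896 = (57/2 - 2/51) + 48896 = 2903/102 + 48896 = 4990295/102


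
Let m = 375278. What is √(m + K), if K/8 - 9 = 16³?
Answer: √408118 ≈ 638.84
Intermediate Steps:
K = 32840 (K = 72 + 8*16³ = 72 + 8*4096 = 72 + 32768 = 32840)
√(m + K) = √(375278 + 32840) = √408118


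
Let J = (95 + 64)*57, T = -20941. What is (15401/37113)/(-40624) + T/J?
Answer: -10524145099685/4554696784752 ≈ -2.3106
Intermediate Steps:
J = 9063 (J = 159*57 = 9063)
(15401/37113)/(-40624) + T/J = (15401/37113)/(-40624) - 20941/9063 = (15401*(1/37113))*(-1/40624) - 20941*1/9063 = (15401/37113)*(-1/40624) - 20941/9063 = -15401/1507678512 - 20941/9063 = -10524145099685/4554696784752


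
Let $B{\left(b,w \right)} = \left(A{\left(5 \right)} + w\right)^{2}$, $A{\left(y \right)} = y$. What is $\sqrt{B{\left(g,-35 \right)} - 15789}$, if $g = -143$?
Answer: $i \sqrt{14889} \approx 122.02 i$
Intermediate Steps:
$B{\left(b,w \right)} = \left(5 + w\right)^{2}$
$\sqrt{B{\left(g,-35 \right)} - 15789} = \sqrt{\left(5 - 35\right)^{2} - 15789} = \sqrt{\left(-30\right)^{2} - 15789} = \sqrt{900 - 15789} = \sqrt{-14889} = i \sqrt{14889}$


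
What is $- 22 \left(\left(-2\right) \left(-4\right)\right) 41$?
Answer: $-7216$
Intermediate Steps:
$- 22 \left(\left(-2\right) \left(-4\right)\right) 41 = \left(-22\right) 8 \cdot 41 = \left(-176\right) 41 = -7216$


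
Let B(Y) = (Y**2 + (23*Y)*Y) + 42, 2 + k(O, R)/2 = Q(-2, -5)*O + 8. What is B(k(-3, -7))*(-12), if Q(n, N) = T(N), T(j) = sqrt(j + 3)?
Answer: -21240 + 41472*I*sqrt(2) ≈ -21240.0 + 58650.0*I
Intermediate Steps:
T(j) = sqrt(3 + j)
Q(n, N) = sqrt(3 + N)
k(O, R) = 12 + 2*I*O*sqrt(2) (k(O, R) = -4 + 2*(sqrt(3 - 5)*O + 8) = -4 + 2*(sqrt(-2)*O + 8) = -4 + 2*((I*sqrt(2))*O + 8) = -4 + 2*(I*O*sqrt(2) + 8) = -4 + 2*(8 + I*O*sqrt(2)) = -4 + (16 + 2*I*O*sqrt(2)) = 12 + 2*I*O*sqrt(2))
B(Y) = 42 + 24*Y**2 (B(Y) = (Y**2 + 23*Y**2) + 42 = 24*Y**2 + 42 = 42 + 24*Y**2)
B(k(-3, -7))*(-12) = (42 + 24*(12 + 2*I*(-3)*sqrt(2))**2)*(-12) = (42 + 24*(12 - 6*I*sqrt(2))**2)*(-12) = -504 - 288*(12 - 6*I*sqrt(2))**2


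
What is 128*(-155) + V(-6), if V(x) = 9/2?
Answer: -39671/2 ≈ -19836.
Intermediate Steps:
V(x) = 9/2 (V(x) = 9*(½) = 9/2)
128*(-155) + V(-6) = 128*(-155) + 9/2 = -19840 + 9/2 = -39671/2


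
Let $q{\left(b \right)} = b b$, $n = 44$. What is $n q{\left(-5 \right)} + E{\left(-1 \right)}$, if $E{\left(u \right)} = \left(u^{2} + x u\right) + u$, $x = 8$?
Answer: $1092$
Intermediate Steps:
$q{\left(b \right)} = b^{2}$
$E{\left(u \right)} = u^{2} + 9 u$ ($E{\left(u \right)} = \left(u^{2} + 8 u\right) + u = u^{2} + 9 u$)
$n q{\left(-5 \right)} + E{\left(-1 \right)} = 44 \left(-5\right)^{2} - \left(9 - 1\right) = 44 \cdot 25 - 8 = 1100 - 8 = 1092$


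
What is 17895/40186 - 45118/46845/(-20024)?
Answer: 4196939400637/9423860929020 ≈ 0.44535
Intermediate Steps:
17895/40186 - 45118/46845/(-20024) = 17895*(1/40186) - 45118*1/46845*(-1/20024) = 17895/40186 - 45118/46845*(-1/20024) = 17895/40186 + 22559/469012140 = 4196939400637/9423860929020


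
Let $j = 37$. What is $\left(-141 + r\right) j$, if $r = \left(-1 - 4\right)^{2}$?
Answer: $-4292$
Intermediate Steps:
$r = 25$ ($r = \left(-5\right)^{2} = 25$)
$\left(-141 + r\right) j = \left(-141 + 25\right) 37 = \left(-116\right) 37 = -4292$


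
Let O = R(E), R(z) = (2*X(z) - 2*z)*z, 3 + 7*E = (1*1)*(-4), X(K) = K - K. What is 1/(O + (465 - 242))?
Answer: 1/221 ≈ 0.0045249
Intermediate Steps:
X(K) = 0
E = -1 (E = -3/7 + ((1*1)*(-4))/7 = -3/7 + (1*(-4))/7 = -3/7 + (⅐)*(-4) = -3/7 - 4/7 = -1)
R(z) = -2*z² (R(z) = (2*0 - 2*z)*z = (0 - 2*z)*z = (-2*z)*z = -2*z²)
O = -2 (O = -2*(-1)² = -2*1 = -2)
1/(O + (465 - 242)) = 1/(-2 + (465 - 242)) = 1/(-2 + 223) = 1/221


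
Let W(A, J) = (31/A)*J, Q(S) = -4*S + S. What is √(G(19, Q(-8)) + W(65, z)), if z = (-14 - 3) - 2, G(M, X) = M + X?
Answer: √143390/65 ≈ 5.8257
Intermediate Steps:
Q(S) = -3*S
z = -19 (z = -17 - 2 = -19)
W(A, J) = 31*J/A
√(G(19, Q(-8)) + W(65, z)) = √((19 - 3*(-8)) + 31*(-19)/65) = √((19 + 24) + 31*(-19)*(1/65)) = √(43 - 589/65) = √(2206/65) = √143390/65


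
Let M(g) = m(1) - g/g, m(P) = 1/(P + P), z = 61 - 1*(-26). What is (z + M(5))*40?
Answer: 3460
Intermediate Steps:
z = 87 (z = 61 + 26 = 87)
m(P) = 1/(2*P)
M(g) = -1/2 (M(g) = (1/2)/1 - g/g = (1/2)*1 - 1*1 = 1/2 - 1 = -1/2)
(z + M(5))*40 = (87 - 1/2)*40 = (173/2)*40 = 3460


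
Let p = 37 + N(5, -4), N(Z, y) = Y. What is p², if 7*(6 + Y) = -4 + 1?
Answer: 45796/49 ≈ 934.61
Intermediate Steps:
Y = -45/7 (Y = -6 + (-4 + 1)/7 = -6 + (⅐)*(-3) = -6 - 3/7 = -45/7 ≈ -6.4286)
N(Z, y) = -45/7
p = 214/7 (p = 37 - 45/7 = 214/7 ≈ 30.571)
p² = (214/7)² = 45796/49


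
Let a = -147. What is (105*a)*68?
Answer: -1049580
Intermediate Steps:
(105*a)*68 = (105*(-147))*68 = -15435*68 = -1049580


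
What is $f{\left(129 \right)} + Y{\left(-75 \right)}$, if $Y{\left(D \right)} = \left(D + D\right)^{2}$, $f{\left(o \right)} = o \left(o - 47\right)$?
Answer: $33078$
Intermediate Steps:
$f{\left(o \right)} = o \left(-47 + o\right)$
$Y{\left(D \right)} = 4 D^{2}$ ($Y{\left(D \right)} = \left(2 D\right)^{2} = 4 D^{2}$)
$f{\left(129 \right)} + Y{\left(-75 \right)} = 129 \left(-47 + 129\right) + 4 \left(-75\right)^{2} = 129 \cdot 82 + 4 \cdot 5625 = 10578 + 22500 = 33078$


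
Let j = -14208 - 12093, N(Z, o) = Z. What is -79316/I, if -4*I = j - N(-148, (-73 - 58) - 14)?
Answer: -317264/26153 ≈ -12.131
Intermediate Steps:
j = -26301
I = 26153/4 (I = -(-26301 - 1*(-148))/4 = -(-26301 + 148)/4 = -¼*(-26153) = 26153/4 ≈ 6538.3)
-79316/I = -79316/26153/4 = -79316*4/26153 = -317264/26153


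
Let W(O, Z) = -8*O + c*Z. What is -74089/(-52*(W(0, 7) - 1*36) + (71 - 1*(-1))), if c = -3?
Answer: -74089/3036 ≈ -24.404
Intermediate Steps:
W(O, Z) = -8*O - 3*Z
-74089/(-52*(W(0, 7) - 1*36) + (71 - 1*(-1))) = -74089/(-52*((-8*0 - 3*7) - 1*36) + (71 - 1*(-1))) = -74089/(-52*((0 - 21) - 36) + (71 + 1)) = -74089/(-52*(-21 - 36) + 72) = -74089/(-52*(-57) + 72) = -74089/(2964 + 72) = -74089/3036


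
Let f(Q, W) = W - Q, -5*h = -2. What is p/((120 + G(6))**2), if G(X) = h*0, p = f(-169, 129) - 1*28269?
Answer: -27971/14400 ≈ -1.9424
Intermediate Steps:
h = 2/5 (h = -1/5*(-2) = 2/5 ≈ 0.40000)
p = -27971 (p = (129 - 1*(-169)) - 1*28269 = (129 + 169) - 28269 = 298 - 28269 = -27971)
G(X) = 0 (G(X) = (2/5)*0 = 0)
p/((120 + G(6))**2) = -27971/(120 + 0)**2 = -27971/(120**2) = -27971/14400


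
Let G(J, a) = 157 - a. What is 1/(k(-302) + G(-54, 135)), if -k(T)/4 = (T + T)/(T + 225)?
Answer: -77/722 ≈ -0.10665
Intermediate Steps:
k(T) = -8*T/(225 + T) (k(T) = -4*(T + T)/(T + 225) = -4*2*T/(225 + T) = -8*T/(225 + T))
1/(k(-302) + G(-54, 135)) = 1/(-8*(-302)/(225 - 302) + (157 - 1*135)) = 1/(-8*(-302)/(-77) + (157 - 135)) = 1/(-8*(-302)*(-1/77) + 22) = 1/(-2416/77 + 22) = 1/(-722/77) = -77/722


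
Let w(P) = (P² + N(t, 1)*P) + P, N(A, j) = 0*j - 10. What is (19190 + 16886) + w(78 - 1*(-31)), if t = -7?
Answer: 46976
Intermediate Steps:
N(A, j) = -10 (N(A, j) = 0 - 10 = -10)
w(P) = P² - 9*P (w(P) = (P² - 10*P) + P = P² - 9*P)
(19190 + 16886) + w(78 - 1*(-31)) = (19190 + 16886) + (78 - 1*(-31))*(-9 + (78 - 1*(-31))) = 36076 + (78 + 31)*(-9 + (78 + 31)) = 36076 + 109*(-9 + 109) = 36076 + 109*100 = 36076 + 10900 = 46976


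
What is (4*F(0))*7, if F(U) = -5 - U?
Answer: -140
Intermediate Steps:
(4*F(0))*7 = (4*(-5 - 1*0))*7 = (4*(-5 + 0))*7 = (4*(-5))*7 = -20*7 = -140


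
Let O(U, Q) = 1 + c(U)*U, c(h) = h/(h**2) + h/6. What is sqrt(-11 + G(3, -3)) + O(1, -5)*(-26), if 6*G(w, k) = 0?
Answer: -169/3 + I*sqrt(11) ≈ -56.333 + 3.3166*I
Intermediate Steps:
G(w, k) = 0 (G(w, k) = (1/6)*0 = 0)
c(h) = 1/h + h/6 (c(h) = h/h**2 + h*(1/6) = 1/h + h/6)
O(U, Q) = 1 + U*(1/U + U/6) (O(U, Q) = 1 + (1/U + U/6)*U = 1 + U*(1/U + U/6))
sqrt(-11 + G(3, -3)) + O(1, -5)*(-26) = sqrt(-11 + 0) + (2 + (1/6)*1**2)*(-26) = sqrt(-11) + (2 + (1/6)*1)*(-26) = I*sqrt(11) + (2 + 1/6)*(-26) = I*sqrt(11) + (13/6)*(-26) = I*sqrt(11) - 169/3 = -169/3 + I*sqrt(11)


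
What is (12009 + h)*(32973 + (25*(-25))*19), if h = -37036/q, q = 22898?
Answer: 2900395290254/11449 ≈ 2.5333e+8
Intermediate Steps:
h = -18518/11449 (h = -37036/22898 = -37036*1/22898 = -18518/11449 ≈ -1.6174)
(12009 + h)*(32973 + (25*(-25))*19) = (12009 - 18518/11449)*(32973 + (25*(-25))*19) = 137472523*(32973 - 625*19)/11449 = 137472523*(32973 - 11875)/11449 = (137472523/11449)*21098 = 2900395290254/11449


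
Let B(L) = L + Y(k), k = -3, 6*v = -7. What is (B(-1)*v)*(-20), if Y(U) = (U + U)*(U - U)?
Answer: -70/3 ≈ -23.333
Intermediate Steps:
v = -7/6 (v = (1/6)*(-7) = -7/6 ≈ -1.1667)
Y(U) = 0 (Y(U) = (2*U)*0 = 0)
B(L) = L (B(L) = L + 0 = L)
(B(-1)*v)*(-20) = -1*(-7/6)*(-20) = (7/6)*(-20) = -70/3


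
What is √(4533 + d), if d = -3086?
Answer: √1447 ≈ 38.039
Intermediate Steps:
√(4533 + d) = √(4533 - 3086) = √1447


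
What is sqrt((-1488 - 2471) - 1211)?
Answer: I*sqrt(5170) ≈ 71.903*I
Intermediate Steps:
sqrt((-1488 - 2471) - 1211) = sqrt(-3959 - 1211) = sqrt(-5170) = I*sqrt(5170)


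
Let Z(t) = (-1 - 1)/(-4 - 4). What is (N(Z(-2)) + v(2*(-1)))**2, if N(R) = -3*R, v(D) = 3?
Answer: 81/16 ≈ 5.0625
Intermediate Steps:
Z(t) = 1/4 (Z(t) = -2/(-8) = -2*(-1/8) = 1/4)
(N(Z(-2)) + v(2*(-1)))**2 = (-3*1/4 + 3)**2 = (-3/4 + 3)**2 = (9/4)**2 = 81/16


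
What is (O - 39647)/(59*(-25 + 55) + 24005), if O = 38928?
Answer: -719/25775 ≈ -0.027895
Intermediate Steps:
(O - 39647)/(59*(-25 + 55) + 24005) = (38928 - 39647)/(59*(-25 + 55) + 24005) = -719/(59*30 + 24005) = -719/(1770 + 24005) = -719/25775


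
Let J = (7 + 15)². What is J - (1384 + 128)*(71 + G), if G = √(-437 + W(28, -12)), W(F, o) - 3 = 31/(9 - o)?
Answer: -106868 - 72*I*√190743 ≈ -1.0687e+5 - 31445.0*I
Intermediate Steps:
W(F, o) = 3 + 31/(9 - o)
G = I*√190743/21 (G = √(-437 + (-58 + 3*(-12))/(-9 - 12)) = √(-437 + (-58 - 36)/(-21)) = √(-437 - 1/21*(-94)) = √(-437 + 94/21) = √(-9083/21) = I*√190743/21 ≈ 20.797*I)
J = 484 (J = 22² = 484)
J - (1384 + 128)*(71 + G) = 484 - (1384 + 128)*(71 + I*√190743/21) = 484 - 1512*(71 + I*√190743/21) = 484 - (107352 + 72*I*√190743) = 484 + (-107352 - 72*I*√190743) = -106868 - 72*I*√190743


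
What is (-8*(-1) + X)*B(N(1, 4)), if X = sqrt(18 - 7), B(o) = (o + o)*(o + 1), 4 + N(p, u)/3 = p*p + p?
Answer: 480 + 60*sqrt(11) ≈ 679.00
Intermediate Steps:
N(p, u) = -12 + 3*p + 3*p**2 (N(p, u) = -12 + 3*(p*p + p) = -12 + 3*(p**2 + p) = -12 + 3*(p + p**2) = -12 + (3*p + 3*p**2) = -12 + 3*p + 3*p**2)
B(o) = 2*o*(1 + o) (B(o) = (2*o)*(1 + o) = 2*o*(1 + o))
X = sqrt(11) ≈ 3.3166
(-8*(-1) + X)*B(N(1, 4)) = (-8*(-1) + sqrt(11))*(2*(-12 + 3*1 + 3*1**2)*(1 + (-12 + 3*1 + 3*1**2))) = (8 + sqrt(11))*(2*(-12 + 3 + 3*1)*(1 + (-12 + 3 + 3*1))) = (8 + sqrt(11))*(2*(-12 + 3 + 3)*(1 + (-12 + 3 + 3))) = (8 + sqrt(11))*(2*(-6)*(1 - 6)) = (8 + sqrt(11))*(2*(-6)*(-5)) = (8 + sqrt(11))*60 = 480 + 60*sqrt(11)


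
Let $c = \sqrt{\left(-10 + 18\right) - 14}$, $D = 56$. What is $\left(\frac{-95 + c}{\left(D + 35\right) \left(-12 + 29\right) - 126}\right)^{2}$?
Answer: $\frac{\left(95 - i \sqrt{6}\right)^{2}}{2019241} \approx 0.0044665 - 0.00023048 i$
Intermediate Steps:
$c = i \sqrt{6}$ ($c = \sqrt{8 - 14} = \sqrt{-6} = i \sqrt{6} \approx 2.4495 i$)
$\left(\frac{-95 + c}{\left(D + 35\right) \left(-12 + 29\right) - 126}\right)^{2} = \left(\frac{-95 + i \sqrt{6}}{\left(56 + 35\right) \left(-12 + 29\right) - 126}\right)^{2} = \left(\frac{-95 + i \sqrt{6}}{91 \cdot 17 - 126}\right)^{2} = \left(\frac{-95 + i \sqrt{6}}{1547 - 126}\right)^{2} = \left(\frac{-95 + i \sqrt{6}}{1421}\right)^{2} = \left(\left(-95 + i \sqrt{6}\right) \frac{1}{1421}\right)^{2} = \left(- \frac{95}{1421} + \frac{i \sqrt{6}}{1421}\right)^{2}$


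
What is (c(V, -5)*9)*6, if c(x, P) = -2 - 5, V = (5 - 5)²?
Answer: -378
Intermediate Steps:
V = 0 (V = 0² = 0)
c(x, P) = -7
(c(V, -5)*9)*6 = -7*9*6 = -63*6 = -378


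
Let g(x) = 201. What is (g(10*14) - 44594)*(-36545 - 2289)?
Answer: 1723957762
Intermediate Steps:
(g(10*14) - 44594)*(-36545 - 2289) = (201 - 44594)*(-36545 - 2289) = -44393*(-38834) = 1723957762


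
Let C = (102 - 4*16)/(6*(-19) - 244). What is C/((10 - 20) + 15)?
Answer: -19/895 ≈ -0.021229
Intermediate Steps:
C = -19/179 (C = (102 - 64)/(-114 - 244) = 38/(-358) = 38*(-1/358) = -19/179 ≈ -0.10615)
C/((10 - 20) + 15) = -19/(179*((10 - 20) + 15)) = -19/(179*(-10 + 15)) = -19/179/5 = -19/179*⅕ = -19/895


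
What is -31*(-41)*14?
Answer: 17794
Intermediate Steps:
-31*(-41)*14 = 1271*14 = 17794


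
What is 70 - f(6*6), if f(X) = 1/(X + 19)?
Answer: 3849/55 ≈ 69.982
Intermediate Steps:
f(X) = 1/(19 + X)
70 - f(6*6) = 70 - 1/(19 + 6*6) = 70 - 1/(19 + 36) = 70 - 1/55 = 3849/55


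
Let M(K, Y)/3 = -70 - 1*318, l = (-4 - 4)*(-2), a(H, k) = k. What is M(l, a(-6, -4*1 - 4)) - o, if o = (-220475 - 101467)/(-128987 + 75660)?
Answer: -62394570/53327 ≈ -1170.0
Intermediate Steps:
l = 16 (l = -8*(-2) = 16)
o = 321942/53327 (o = -321942/(-53327) = -321942*(-1/53327) = 321942/53327 ≈ 6.0371)
M(K, Y) = -1164 (M(K, Y) = 3*(-70 - 1*318) = 3*(-70 - 318) = 3*(-388) = -1164)
M(l, a(-6, -4*1 - 4)) - o = -1164 - 1*321942/53327 = -1164 - 321942/53327 = -62394570/53327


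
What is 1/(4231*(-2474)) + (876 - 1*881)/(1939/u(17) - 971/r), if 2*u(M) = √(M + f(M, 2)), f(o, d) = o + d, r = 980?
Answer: -153874059107/19860049638658 ≈ -0.0077479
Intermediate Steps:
f(o, d) = d + o
u(M) = √(2 + 2*M)/2 (u(M) = √(M + (2 + M))/2 = √(2 + 2*M)/2)
1/(4231*(-2474)) + (876 - 1*881)/(1939/u(17) - 971/r) = 1/(4231*(-2474)) + (876 - 1*881)/(1939/((√(2 + 2*17)/2)) - 971/980) = (1/4231)*(-1/2474) + (876 - 881)/(1939/((√(2 + 34)/2)) - 971*1/980) = -1/10467494 - 5/(1939/((√36/2)) - 971/980) = -1/10467494 - 5/(1939/(((½)*6)) - 971/980) = -1/10467494 - 5/(1939/3 - 971/980) = -1/10467494 - 5/1897307/2940 = -1/10467494 - 5*2940/1897307 = -1/10467494 - 14700/1897307 = -153874059107/19860049638658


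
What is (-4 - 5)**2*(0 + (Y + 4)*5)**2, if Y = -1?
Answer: 18225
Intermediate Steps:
(-4 - 5)**2*(0 + (Y + 4)*5)**2 = (-4 - 5)**2*(0 + (-1 + 4)*5)**2 = (-9)**2*(0 + 3*5)**2 = 81*(0 + 15)**2 = 81*15**2 = 81*225 = 18225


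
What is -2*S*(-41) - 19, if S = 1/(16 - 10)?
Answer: -16/3 ≈ -5.3333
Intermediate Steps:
S = ⅙ (S = 1/6 = ⅙ ≈ 0.16667)
-2*S*(-41) - 19 = -2*⅙*(-41) - 19 = -⅓*(-41) - 19 = 41/3 - 19 = -16/3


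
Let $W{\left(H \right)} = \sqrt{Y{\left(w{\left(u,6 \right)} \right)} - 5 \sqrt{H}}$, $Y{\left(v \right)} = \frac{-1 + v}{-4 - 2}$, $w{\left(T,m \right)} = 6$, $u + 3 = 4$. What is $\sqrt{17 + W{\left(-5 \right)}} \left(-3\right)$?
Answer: $- \frac{\sqrt{612 + 6 \sqrt{30} \sqrt{-1 - 6 i \sqrt{5}}}}{2} \approx -13.199 + 0.8367 i$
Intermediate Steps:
$u = 1$ ($u = -3 + 4 = 1$)
$Y{\left(v \right)} = \frac{1}{6} - \frac{v}{6}$ ($Y{\left(v \right)} = \frac{-1 + v}{-6} = \left(-1 + v\right) \left(- \frac{1}{6}\right) = \frac{1}{6} - \frac{v}{6}$)
$W{\left(H \right)} = \sqrt{- \frac{5}{6} - 5 \sqrt{H}}$ ($W{\left(H \right)} = \sqrt{\left(\frac{1}{6} - 1\right) - 5 \sqrt{H}} = \sqrt{- \frac{5}{6} - 5 \sqrt{H}}$)
$\sqrt{17 + W{\left(-5 \right)}} \left(-3\right) = \sqrt{17 + \frac{\sqrt{-30 - 180 \sqrt{-5}}}{6}} \left(-3\right) = \sqrt{17 + \frac{\sqrt{-30 - 180 i \sqrt{5}}}{6}} \left(-3\right) = - 3 \sqrt{17 + \frac{\sqrt{-30 - 180 i \sqrt{5}}}{6}}$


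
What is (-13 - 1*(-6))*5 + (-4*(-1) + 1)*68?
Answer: 305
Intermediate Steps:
(-13 - 1*(-6))*5 + (-4*(-1) + 1)*68 = (-13 + 6)*5 + (4 + 1)*68 = -7*5 + 5*68 = -35 + 340 = 305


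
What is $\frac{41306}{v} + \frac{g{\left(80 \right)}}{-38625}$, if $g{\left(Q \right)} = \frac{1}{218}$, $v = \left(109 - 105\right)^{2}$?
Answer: $\frac{86951711621}{33681000} \approx 2581.6$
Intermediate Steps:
$v = 16$ ($v = 4^{2} = 16$)
$g{\left(Q \right)} = \frac{1}{218}$
$\frac{41306}{v} + \frac{g{\left(80 \right)}}{-38625} = \frac{41306}{16} + \frac{1}{218 \left(-38625\right)} = 41306 \cdot \frac{1}{16} + \frac{1}{218} \left(- \frac{1}{38625}\right) = \frac{20653}{8} - \frac{1}{8420250} = \frac{86951711621}{33681000}$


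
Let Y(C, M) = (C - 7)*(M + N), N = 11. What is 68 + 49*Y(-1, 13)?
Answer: -9340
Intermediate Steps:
Y(C, M) = (-7 + C)*(11 + M) (Y(C, M) = (C - 7)*(M + 11) = (-7 + C)*(11 + M))
68 + 49*Y(-1, 13) = 68 + 49*(-77 - 7*13 + 11*(-1) - 1*13) = 68 + 49*(-77 - 91 - 11 - 13) = 68 + 49*(-192) = 68 - 9408 = -9340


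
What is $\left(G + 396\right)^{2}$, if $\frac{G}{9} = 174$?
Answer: $3849444$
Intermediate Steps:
$G = 1566$ ($G = 9 \cdot 174 = 1566$)
$\left(G + 396\right)^{2} = \left(1566 + 396\right)^{2} = 1962^{2} = 3849444$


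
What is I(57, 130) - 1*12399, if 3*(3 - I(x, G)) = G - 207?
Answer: -37111/3 ≈ -12370.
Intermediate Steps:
I(x, G) = 72 - G/3 (I(x, G) = 3 - (G - 207)/3 = 3 - (-207 + G)/3 = 3 + (69 - G/3) = 72 - G/3)
I(57, 130) - 1*12399 = (72 - 1/3*130) - 1*12399 = (72 - 130/3) - 12399 = 86/3 - 12399 = -37111/3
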